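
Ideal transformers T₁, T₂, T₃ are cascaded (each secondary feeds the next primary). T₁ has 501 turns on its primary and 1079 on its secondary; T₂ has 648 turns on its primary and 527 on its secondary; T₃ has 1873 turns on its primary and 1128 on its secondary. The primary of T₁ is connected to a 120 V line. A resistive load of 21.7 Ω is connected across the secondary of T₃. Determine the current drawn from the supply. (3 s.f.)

I_supply ≈ 6.15 A

After T₁: V = 120.00 × 1079/501 = 258.44 V.
After T₂: V = 258.44 × 527/648 = 210.18 V.
After T₃: V = 210.18 × 1128/1873 = 126.58 V.
I_load = 126.58/21.7 = 5.8333 A, so P_out = 126.58 × 5.8333 = 738.39 W.
All ideal ⇒ P_in = P_out, so I_supply = 738.39/120 = 6.15 A.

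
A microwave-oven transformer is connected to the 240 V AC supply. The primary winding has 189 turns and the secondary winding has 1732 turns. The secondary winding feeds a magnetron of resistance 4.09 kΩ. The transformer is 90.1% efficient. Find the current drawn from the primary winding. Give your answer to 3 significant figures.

I_p ≈ 5.47 A

V_s = 240 × 1732/189 = 2199.4 V.
I_s = V_s/R = 2199.4/4090 = 0.53774 A.
P_out = V_s I_s = 2199.4 × 0.53774 = 1182.7 W.
P_in = P_out/η = 1182.7/0.901 = 1312.6 W.
I_p = P_in/V_p = 1312.6/240 = 5.47 A.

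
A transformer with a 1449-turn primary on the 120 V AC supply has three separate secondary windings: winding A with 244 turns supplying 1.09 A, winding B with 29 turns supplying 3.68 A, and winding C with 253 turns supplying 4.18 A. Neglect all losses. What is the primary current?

V_A = 120 × 244/1449 = 20.207 V; V_B = 120 × 29/1449 = 2.4017 V; V_C = 120 × 253/1449 = 20.952 V.
P_out = V_A I_A + V_B I_B + V_C I_C = 20.207×1.09 + 2.4017×3.68 + 20.952×4.18 = 22.026 + 8.8381 + 87.581 = 118.44 W.
Ideal ⇒ P_in = P_out, so I_p = P_out/V_p = 118.44/120 = 0.987 A.

I_p ≈ 0.987 A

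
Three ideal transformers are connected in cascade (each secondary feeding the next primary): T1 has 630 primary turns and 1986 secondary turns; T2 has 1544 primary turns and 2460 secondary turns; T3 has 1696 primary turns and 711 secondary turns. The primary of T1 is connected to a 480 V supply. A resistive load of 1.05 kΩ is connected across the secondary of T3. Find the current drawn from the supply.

I_supply ≈ 2.03 A

After T1: V = 480.00 × 1986/630 = 1513.1 V.
After T2: V = 1513.1 × 2460/1544 = 2410.8 V.
After T3: V = 2410.8 × 711/1696 = 1010.7 V.
I_load = 1010.7/1050 = 0.96255 A, so P_out = 1010.7 × 0.96255 = 972.82 W.
All ideal ⇒ P_in = P_out, so I_supply = 972.82/480 = 2.03 A.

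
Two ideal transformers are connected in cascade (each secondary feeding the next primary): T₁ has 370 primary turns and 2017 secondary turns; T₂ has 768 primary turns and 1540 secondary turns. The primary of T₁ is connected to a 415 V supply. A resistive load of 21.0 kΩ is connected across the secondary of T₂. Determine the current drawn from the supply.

I_supply ≈ 2.36 A

Secondary of T₁: V = 415.00 × 2017/370 = 2262.3 V.
Secondary of T₂: V = 2262.3 × 1540/768 = 4536.4 V.
I_load = 4536.4/21000 = 0.21602 A, so P_out = 4536.4 × 0.21602 = 979.95 W.
All ideal ⇒ P_in = P_out, so I_supply = 979.95/415 = 2.36 A.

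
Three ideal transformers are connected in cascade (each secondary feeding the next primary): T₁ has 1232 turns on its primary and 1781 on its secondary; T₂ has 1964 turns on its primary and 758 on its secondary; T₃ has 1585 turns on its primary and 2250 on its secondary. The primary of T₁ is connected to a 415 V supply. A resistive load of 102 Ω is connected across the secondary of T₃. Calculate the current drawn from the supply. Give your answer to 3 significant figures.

After T₁: V = 415.00 × 1781/1232 = 599.93 V.
After T₂: V = 599.93 × 758/1964 = 231.54 V.
After T₃: V = 231.54 × 2250/1585 = 328.69 V.
I_load = 328.69/102 = 3.2224 A, so P_out = 328.69 × 3.2224 = 1059.2 W.
All ideal ⇒ P_in = P_out, so I_supply = 1059.2/415 = 2.55 A.

I_supply ≈ 2.55 A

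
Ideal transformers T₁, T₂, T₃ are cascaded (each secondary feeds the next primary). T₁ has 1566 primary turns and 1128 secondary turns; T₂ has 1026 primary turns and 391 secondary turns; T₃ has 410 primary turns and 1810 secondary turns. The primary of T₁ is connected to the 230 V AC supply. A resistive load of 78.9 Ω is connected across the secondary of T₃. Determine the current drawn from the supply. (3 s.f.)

I_supply ≈ 4.28 A

After T₁: V = 230.00 × 1128/1566 = 165.67 V.
After T₂: V = 165.67 × 391/1026 = 63.136 V.
After T₃: V = 63.136 × 1810/410 = 278.72 V.
I_load = 278.72/78.9 = 3.5326 A, so P_out = 278.72 × 3.5326 = 984.60 W.
All ideal ⇒ P_in = P_out, so I_supply = 984.60/230 = 4.28 A.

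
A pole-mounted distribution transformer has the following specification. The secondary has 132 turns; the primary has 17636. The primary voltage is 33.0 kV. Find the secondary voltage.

V_s/V_p = N_s/N_p, so V_s = 33000 × 132/17636 = 247 V.

V_s ≈ 247 V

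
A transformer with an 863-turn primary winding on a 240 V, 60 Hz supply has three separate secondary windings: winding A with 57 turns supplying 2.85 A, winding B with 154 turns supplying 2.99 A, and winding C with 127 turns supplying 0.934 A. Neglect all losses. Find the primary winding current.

I_p ≈ 0.859 A

V_A = 240 × 57/863 = 15.852 V; V_B = 240 × 154/863 = 42.827 V; V_C = 240 × 127/863 = 35.319 V.
P_out = V_A I_A + V_B I_B + V_C I_C = 15.852×2.85 + 42.827×2.99 + 35.319×0.934 = 45.177 + 128.05 + 32.988 = 206.22 W.
Ideal ⇒ P_in = P_out, so I_p = P_out/V_p = 206.22/240 = 0.859 A.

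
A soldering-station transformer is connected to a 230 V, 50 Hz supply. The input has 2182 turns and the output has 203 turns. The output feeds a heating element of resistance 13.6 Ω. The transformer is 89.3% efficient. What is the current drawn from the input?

V_out = 230 × 203/2182 = 21.398 V.
I_out = V_out/R = 21.398/13.6 = 1.5734 A.
P_out = V_out I_out = 21.398 × 1.5734 = 33.667 W.
P_in = P_out/η = 33.667/0.893 = 37.701 W.
I_in = P_in/V_in = 37.701/230 = 0.164 A.

I_in ≈ 0.164 A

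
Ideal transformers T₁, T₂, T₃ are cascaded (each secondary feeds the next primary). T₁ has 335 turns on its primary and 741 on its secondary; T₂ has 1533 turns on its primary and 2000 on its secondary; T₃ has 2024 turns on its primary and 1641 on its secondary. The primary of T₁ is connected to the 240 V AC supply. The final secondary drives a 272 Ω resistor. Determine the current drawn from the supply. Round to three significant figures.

Secondary of T₁: V = 240.00 × 741/335 = 530.87 V.
Secondary of T₂: V = 530.87 × 2000/1533 = 692.58 V.
Secondary of T₃: V = 692.58 × 1641/2024 = 561.53 V.
I_load = 561.53/272 = 2.0644 A, so P_out = 561.53 × 2.0644 = 1159.2 W.
All ideal ⇒ P_in = P_out, so I_supply = 1159.2/240 = 4.83 A.

I_supply ≈ 4.83 A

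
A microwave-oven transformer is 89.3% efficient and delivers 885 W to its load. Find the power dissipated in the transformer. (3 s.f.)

P_loss ≈ 106 W

P_in = P_out/η = 885/0.893 = 991.041 W.
P_loss = P_in − P_out = 991.041 − 885 = 106 W.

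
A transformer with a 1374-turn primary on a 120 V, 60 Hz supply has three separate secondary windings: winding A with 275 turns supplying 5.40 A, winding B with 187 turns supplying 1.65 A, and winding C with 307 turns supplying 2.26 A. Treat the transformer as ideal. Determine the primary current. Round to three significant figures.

I_p ≈ 1.81 A

V_A = 120 × 275/1374 = 24.017 V; V_B = 120 × 187/1374 = 16.332 V; V_C = 120 × 307/1374 = 26.812 V.
P_out = V_A I_A + V_B I_B + V_C I_C = 24.017×5.40 + 16.332×1.65 + 26.812×2.26 = 129.69 + 26.948 + 60.596 = 217.24 W.
Ideal ⇒ P_in = P_out, so I_p = P_out/V_p = 217.24/120 = 1.81 A.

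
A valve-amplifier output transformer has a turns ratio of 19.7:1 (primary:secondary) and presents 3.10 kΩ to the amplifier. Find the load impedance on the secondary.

Z_s = Z_p/(N_p/N_s)² = 3100/19.7² = 7.99 Ω.

Z_s ≈ 7.99 Ω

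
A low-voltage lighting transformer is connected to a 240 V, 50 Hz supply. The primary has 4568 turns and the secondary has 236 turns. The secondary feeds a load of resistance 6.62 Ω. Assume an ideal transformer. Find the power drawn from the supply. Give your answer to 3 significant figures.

V_s = V_p × N_s/N_p = 240 × 236/4568 = 12.399 V.
I_s = V_s/R = 12.399/6.62 = 1.8730 A.
I_p = I_s × N_s/N_p = 1.8730 × 236/4568 = 0.096767 A.
P = V_p I_p = 240 × 0.096767 = 23.2 W.

P ≈ 23.2 W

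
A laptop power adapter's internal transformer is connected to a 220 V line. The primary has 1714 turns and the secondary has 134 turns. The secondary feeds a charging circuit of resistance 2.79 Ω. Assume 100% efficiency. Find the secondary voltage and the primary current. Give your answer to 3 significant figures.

V_s ≈ 17.2 V, I_p ≈ 0.482 A

V_s = V_p × N_s/N_p = 220 × 134/1714 = 17.200 V.
I_s = V_s/R = 17.200/2.79 = 6.1647 A.
I_p = I_s × N_s/N_p = 6.1647 × 134/1714 = 0.482 A.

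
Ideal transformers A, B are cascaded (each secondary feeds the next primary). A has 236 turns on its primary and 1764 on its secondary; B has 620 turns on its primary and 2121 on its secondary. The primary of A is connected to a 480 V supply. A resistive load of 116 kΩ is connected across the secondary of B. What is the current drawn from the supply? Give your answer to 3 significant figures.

I_supply ≈ 2.71 A

Secondary of A: V = 480.00 × 1764/236 = 3587.8 V.
Secondary of B: V = 3587.8 × 2121/620 = 12274 V.
I_load = 12274/116000 = 0.10581 A, so P_out = 12274 × 0.10581 = 1298.7 W.
All ideal ⇒ P_in = P_out, so I_supply = 1298.7/480 = 2.71 A.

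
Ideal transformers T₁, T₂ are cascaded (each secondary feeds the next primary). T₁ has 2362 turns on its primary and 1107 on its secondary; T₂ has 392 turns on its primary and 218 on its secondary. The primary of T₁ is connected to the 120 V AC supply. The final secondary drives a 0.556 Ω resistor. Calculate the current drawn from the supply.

I_supply ≈ 14.7 A

Secondary of T₁: V = 120.00 × 1107/2362 = 56.240 V.
Secondary of T₂: V = 56.240 × 218/392 = 31.277 V.
I_load = 31.277/0.556 = 56.253 A, so P_out = 31.277 × 56.253 = 1759.4 W.
All ideal ⇒ P_in = P_out, so I_supply = 1759.4/120 = 14.7 A.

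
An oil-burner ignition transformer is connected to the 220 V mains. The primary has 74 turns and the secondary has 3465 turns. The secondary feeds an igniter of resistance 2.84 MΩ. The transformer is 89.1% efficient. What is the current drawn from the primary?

V_s = 220 × 3465/74 = 10301 V.
I_s = V_s/R = 10301/(2.84×10^6) = 0.0036272 A.
P_out = V_s I_s = 10301 × 0.0036272 = 37.365 W.
P_in = P_out/η = 37.365/0.891 = 41.937 W.
I_p = P_in/V_p = 41.937/220 = 0.191 A.

I_p ≈ 0.191 A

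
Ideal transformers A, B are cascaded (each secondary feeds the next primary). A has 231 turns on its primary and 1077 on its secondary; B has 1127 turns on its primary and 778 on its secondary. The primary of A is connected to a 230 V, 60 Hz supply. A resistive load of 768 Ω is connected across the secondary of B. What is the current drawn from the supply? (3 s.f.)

Secondary of A: V = 230.00 × 1077/231 = 1072.3 V.
Secondary of B: V = 1072.3 × 778/1127 = 740.27 V.
I_load = 740.27/768 = 0.96389 A, so P_out = 740.27 × 0.96389 = 713.53 W.
All ideal ⇒ P_in = P_out, so I_supply = 713.53/230 = 3.10 A.

I_supply ≈ 3.10 A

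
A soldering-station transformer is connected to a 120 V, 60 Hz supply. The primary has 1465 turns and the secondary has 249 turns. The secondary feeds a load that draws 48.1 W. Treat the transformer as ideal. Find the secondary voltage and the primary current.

V_s ≈ 20.4 V, I_p ≈ 0.401 A

V_s = V_p × N_s/N_p = 120 × 249/1465 = 20.396 V.
I_s = P/V_s = 48.1/20.396 = 2.3583 A.
I_p = I_s × N_s/N_p = 2.3583 × 249/1465 = 0.401 A.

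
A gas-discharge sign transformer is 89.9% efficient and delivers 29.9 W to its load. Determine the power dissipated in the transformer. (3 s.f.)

P_in = P_out/η = 29.9/0.899 = 33.2592 W.
P_loss = P_in − P_out = 33.2592 − 29.9 = 3.36 W.

P_loss ≈ 3.36 W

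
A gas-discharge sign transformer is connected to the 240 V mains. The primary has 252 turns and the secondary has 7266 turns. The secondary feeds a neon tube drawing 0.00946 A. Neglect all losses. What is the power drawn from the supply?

P ≈ 65.5 W

I_p = I_s × N_s/N_p = 0.00946 × 7266/252 = 0.27276 A.
P = V_p I_p = 240 × 0.27276 = 65.5 W.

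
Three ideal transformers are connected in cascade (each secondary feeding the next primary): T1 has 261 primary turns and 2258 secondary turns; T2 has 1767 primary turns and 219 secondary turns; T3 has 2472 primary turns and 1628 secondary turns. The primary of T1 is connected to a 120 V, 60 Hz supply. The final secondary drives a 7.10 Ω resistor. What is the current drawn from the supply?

I_supply ≈ 8.43 A

After T1: V = 120.00 × 2258/261 = 1038.2 V.
After T2: V = 1038.2 × 219/1767 = 128.67 V.
After T3: V = 128.67 × 1628/2472 = 84.738 V.
I_load = 84.738/7.10 = 11.935 A, so P_out = 84.738 × 11.935 = 1011.3 W.
All ideal ⇒ P_in = P_out, so I_supply = 1011.3/120 = 8.43 A.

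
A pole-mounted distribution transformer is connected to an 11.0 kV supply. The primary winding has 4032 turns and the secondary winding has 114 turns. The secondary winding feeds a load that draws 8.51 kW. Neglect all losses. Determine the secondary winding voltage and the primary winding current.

V_s = V_p × N_s/N_p = 11000 × 114/4032 = 311.01 V.
I_s = P/V_s = 8510/311.01 = 27.362 A.
I_p = I_s × N_s/N_p = 27.362 × 114/4032 = 0.774 A.

V_s ≈ 311 V, I_p ≈ 0.774 A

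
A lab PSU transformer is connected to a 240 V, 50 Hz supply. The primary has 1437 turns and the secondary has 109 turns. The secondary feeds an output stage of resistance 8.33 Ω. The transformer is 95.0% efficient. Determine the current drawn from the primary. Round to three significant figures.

I_p ≈ 0.174 A

V_s = 240 × 109/1437 = 18.205 V.
I_s = V_s/R = 18.205/8.33 = 2.1854 A.
P_out = V_s I_s = 18.205 × 2.1854 = 39.785 W.
P_in = P_out/η = 39.785/0.950 = 41.879 W.
I_p = P_in/V_p = 41.879/240 = 0.174 A.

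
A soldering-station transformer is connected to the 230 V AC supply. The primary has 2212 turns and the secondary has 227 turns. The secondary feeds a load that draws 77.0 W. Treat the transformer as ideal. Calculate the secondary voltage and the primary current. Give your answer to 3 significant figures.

V_s ≈ 23.6 V, I_p ≈ 0.335 A

V_s = V_p × N_s/N_p = 230 × 227/2212 = 23.603 V.
I_s = P/V_s = 77.0/23.603 = 3.2623 A.
I_p = I_s × N_s/N_p = 3.2623 × 227/2212 = 0.335 A.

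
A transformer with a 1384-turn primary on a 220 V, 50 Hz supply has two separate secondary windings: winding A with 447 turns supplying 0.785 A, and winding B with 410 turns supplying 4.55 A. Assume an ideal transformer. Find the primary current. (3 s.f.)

I_p ≈ 1.60 A

V_A = 220 × 447/1384 = 71.055 V; V_B = 220 × 410/1384 = 65.173 V.
P_out = V_A I_A + V_B I_B = 71.055×0.785 + 65.173×4.55 = 55.778 + 296.54 = 352.32 W.
Ideal ⇒ P_in = P_out, so I_p = P_out/V_p = 352.32/220 = 1.60 A.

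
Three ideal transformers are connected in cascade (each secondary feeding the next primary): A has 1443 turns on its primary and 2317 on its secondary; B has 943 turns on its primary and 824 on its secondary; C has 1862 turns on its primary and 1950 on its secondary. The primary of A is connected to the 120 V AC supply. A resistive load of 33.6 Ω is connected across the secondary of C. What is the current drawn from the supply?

After A: V = 120.00 × 2317/1443 = 192.68 V.
After B: V = 192.68 × 824/943 = 168.37 V.
After C: V = 168.37 × 1950/1862 = 176.32 V.
I_load = 176.32/33.6 = 5.2477 A, so P_out = 176.32 × 5.2477 = 925.30 W.
All ideal ⇒ P_in = P_out, so I_supply = 925.30/120 = 7.71 A.

I_supply ≈ 7.71 A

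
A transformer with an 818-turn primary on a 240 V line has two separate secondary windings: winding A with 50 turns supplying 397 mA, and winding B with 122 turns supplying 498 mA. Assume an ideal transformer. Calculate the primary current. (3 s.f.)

V_A = 240 × 50/818 = 14.670 V; V_B = 240 × 122/818 = 35.795 V.
P_out = V_A I_A + V_B I_B = 14.670×0.397 + 35.795×0.498 = 5.8240 + 17.826 = 23.650 W.
Ideal ⇒ P_in = P_out, so I_p = P_out/V_p = 23.650/240 = 0.0985 A.

I_p ≈ 0.0985 A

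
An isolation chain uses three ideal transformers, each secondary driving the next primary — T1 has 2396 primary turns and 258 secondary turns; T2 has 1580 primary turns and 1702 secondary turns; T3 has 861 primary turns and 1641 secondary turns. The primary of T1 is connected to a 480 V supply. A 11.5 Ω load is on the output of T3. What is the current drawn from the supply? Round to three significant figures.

I_supply ≈ 2.04 A

Secondary of T1: V = 480.00 × 258/2396 = 51.686 V.
Secondary of T2: V = 51.686 × 1702/1580 = 55.677 V.
Secondary of T3: V = 55.677 × 1641/861 = 106.12 V.
I_load = 106.12/11.5 = 9.2275 A, so P_out = 106.12 × 9.2275 = 979.19 W.
All ideal ⇒ P_in = P_out, so I_supply = 979.19/480 = 2.04 A.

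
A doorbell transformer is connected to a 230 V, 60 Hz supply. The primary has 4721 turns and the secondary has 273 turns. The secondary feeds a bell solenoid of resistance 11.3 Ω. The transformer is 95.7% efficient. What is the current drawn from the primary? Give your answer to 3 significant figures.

I_p ≈ 0.0711 A

V_s = 230 × 273/4721 = 13.300 V.
I_s = V_s/R = 13.300/11.3 = 1.1770 A.
P_out = V_s I_s = 13.300 × 1.1770 = 15.654 W.
P_in = P_out/η = 15.654/0.957 = 16.358 W.
I_p = P_in/V_p = 16.358/230 = 0.0711 A.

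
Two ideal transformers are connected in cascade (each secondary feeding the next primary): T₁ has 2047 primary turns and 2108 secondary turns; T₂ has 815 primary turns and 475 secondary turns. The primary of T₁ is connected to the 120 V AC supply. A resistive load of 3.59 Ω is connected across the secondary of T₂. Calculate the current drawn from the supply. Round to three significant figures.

I_supply ≈ 12.0 A

After T₁: V = 120.00 × 2108/2047 = 123.58 V.
After T₂: V = 123.58 × 475/815 = 72.023 V.
I_load = 72.023/3.59 = 20.062 A, so P_out = 72.023 × 20.062 = 1444.9 W.
All ideal ⇒ P_in = P_out, so I_supply = 1444.9/120 = 12.0 A.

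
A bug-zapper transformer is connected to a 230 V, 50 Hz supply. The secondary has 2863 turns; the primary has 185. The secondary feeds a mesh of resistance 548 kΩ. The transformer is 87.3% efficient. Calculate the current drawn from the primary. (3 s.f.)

I_p ≈ 0.115 A

V_s = 230 × 2863/185 = 3559.4 V.
I_s = V_s/R = 3559.4/548000 = 0.0064953 A.
P_out = V_s I_s = 3559.4 × 0.0064953 = 23.119 W.
P_in = P_out/η = 23.119/0.873 = 26.483 W.
I_p = P_in/V_p = 26.483/230 = 0.115 A.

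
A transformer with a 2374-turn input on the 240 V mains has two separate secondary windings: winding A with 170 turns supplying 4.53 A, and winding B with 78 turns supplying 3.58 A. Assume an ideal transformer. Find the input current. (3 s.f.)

V_A = 240 × 170/2374 = 17.186 V; V_B = 240 × 78/2374 = 7.8854 V.
P_out = V_A I_A + V_B I_B = 17.186×4.53 + 7.8854×3.58 = 77.853 + 28.230 = 106.08 W.
Ideal ⇒ P_in = P_out, so I_in = P_out/V_in = 106.08/240 = 0.442 A.

I_in ≈ 0.442 A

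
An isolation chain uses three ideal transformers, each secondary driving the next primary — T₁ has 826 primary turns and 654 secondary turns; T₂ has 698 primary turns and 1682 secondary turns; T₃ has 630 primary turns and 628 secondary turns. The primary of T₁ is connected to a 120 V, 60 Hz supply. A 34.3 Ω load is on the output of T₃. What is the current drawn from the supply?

After T₁: V = 120.00 × 654/826 = 95.012 V.
After T₂: V = 95.012 × 1682/698 = 228.95 V.
After T₃: V = 228.95 × 628/630 = 228.23 V.
I_load = 228.23/34.3 = 6.6539 A, so P_out = 228.23 × 6.6539 = 1518.6 W.
All ideal ⇒ P_in = P_out, so I_supply = 1518.6/120 = 12.7 A.

I_supply ≈ 12.7 A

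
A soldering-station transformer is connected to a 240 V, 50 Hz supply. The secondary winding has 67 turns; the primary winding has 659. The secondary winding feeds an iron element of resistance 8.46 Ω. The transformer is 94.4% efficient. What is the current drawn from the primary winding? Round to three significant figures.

V_s = 240 × 67/659 = 24.401 V.
I_s = V_s/R = 24.401/8.46 = 2.8842 A.
P_out = V_s I_s = 24.401 × 2.8842 = 70.377 W.
P_in = P_out/η = 70.377/0.944 = 74.552 W.
I_p = P_in/V_p = 74.552/240 = 0.311 A.

I_p ≈ 0.311 A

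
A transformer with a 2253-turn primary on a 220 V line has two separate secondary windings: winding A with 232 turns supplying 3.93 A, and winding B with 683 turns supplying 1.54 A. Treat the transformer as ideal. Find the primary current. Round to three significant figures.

V_A = 220 × 232/2253 = 22.654 V; V_B = 220 × 683/2253 = 66.693 V.
P_out = V_A I_A + V_B I_B = 22.654×3.93 + 66.693×1.54 = 89.031 + 102.71 = 191.74 W.
Ideal ⇒ P_in = P_out, so I_p = P_out/V_p = 191.74/220 = 0.872 A.

I_p ≈ 0.872 A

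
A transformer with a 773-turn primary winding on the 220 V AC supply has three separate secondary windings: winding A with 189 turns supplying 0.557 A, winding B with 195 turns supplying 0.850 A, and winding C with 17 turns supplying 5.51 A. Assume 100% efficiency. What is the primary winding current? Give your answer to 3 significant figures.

V_A = 220 × 189/773 = 53.790 V; V_B = 220 × 195/773 = 55.498 V; V_C = 220 × 17/773 = 4.8383 V.
P_out = V_A I_A + V_B I_B + V_C I_C = 53.790×0.557 + 55.498×0.850 + 4.8383×5.51 = 29.961 + 47.173 + 26.659 = 103.79 W.
Ideal ⇒ P_in = P_out, so I_p = P_out/V_p = 103.79/220 = 0.472 A.

I_p ≈ 0.472 A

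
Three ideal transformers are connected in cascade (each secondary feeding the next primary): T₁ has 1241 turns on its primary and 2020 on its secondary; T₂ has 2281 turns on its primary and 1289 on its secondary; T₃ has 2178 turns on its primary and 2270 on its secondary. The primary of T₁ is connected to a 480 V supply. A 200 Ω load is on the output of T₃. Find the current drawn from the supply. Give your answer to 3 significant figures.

Secondary of T₁: V = 480.00 × 2020/1241 = 781.31 V.
Secondary of T₂: V = 781.31 × 1289/2281 = 441.52 V.
Secondary of T₃: V = 441.52 × 2270/2178 = 460.17 V.
I_load = 460.17/200 = 2.3008 A, so P_out = 460.17 × 2.3008 = 1058.8 W.
All ideal ⇒ P_in = P_out, so I_supply = 1058.8/480 = 2.21 A.

I_supply ≈ 2.21 A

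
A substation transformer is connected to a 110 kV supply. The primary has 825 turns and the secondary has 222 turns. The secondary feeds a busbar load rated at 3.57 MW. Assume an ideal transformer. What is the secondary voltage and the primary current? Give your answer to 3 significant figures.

V_s ≈ 29600 V, I_p ≈ 32.5 A

V_s = V_p × N_s/N_p = 110000 × 222/825 = 29600 V.
I_s = P/V_s = 3.57×10^6/29600 = 120.61 A.
I_p = I_s × N_s/N_p = 120.61 × 222/825 = 32.5 A.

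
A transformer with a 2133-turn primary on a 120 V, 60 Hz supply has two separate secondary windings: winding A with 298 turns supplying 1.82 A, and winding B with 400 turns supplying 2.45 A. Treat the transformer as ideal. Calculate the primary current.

I_p ≈ 0.714 A

V_A = 120 × 298/2133 = 16.765 V; V_B = 120 × 400/2133 = 22.504 V.
P_out = V_A I_A + V_B I_B = 16.765×1.82 + 22.504×2.45 = 30.513 + 55.134 = 85.646 W.
Ideal ⇒ P_in = P_out, so I_p = P_out/V_p = 85.646/120 = 0.714 A.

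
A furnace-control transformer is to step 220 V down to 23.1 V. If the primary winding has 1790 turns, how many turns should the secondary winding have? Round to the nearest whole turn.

N_s = 188 turns

N_s/N_p = V_s/V_p, so N_s = 1790 × 23.1/220 = 187.9 ≈ 188 turns.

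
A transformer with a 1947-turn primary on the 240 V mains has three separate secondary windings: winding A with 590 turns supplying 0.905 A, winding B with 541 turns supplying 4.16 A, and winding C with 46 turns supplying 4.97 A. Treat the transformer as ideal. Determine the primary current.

I_p ≈ 1.55 A

V_A = 240 × 590/1947 = 72.727 V; V_B = 240 × 541/1947 = 66.687 V; V_C = 240 × 46/1947 = 5.6703 V.
P_out = V_A I_A + V_B I_B + V_C I_C = 72.727×0.905 + 66.687×4.16 + 5.6703×4.97 = 65.818 + 277.42 + 28.181 = 371.42 W.
Ideal ⇒ P_in = P_out, so I_p = P_out/V_p = 371.42/240 = 1.55 A.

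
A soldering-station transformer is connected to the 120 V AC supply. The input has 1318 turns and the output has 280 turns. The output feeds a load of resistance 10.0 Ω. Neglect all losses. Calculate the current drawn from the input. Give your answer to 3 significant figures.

I_in ≈ 0.542 A

V_out = V_in × N_out/N_in = 120 × 280/1318 = 25.493 V.
I_out = V_out/R = 25.493/10.0 = 2.5493 A.
For an ideal transformer I_in N_in = I_out N_out, so I_in = 2.5493 × 280/1318 = 0.542 A.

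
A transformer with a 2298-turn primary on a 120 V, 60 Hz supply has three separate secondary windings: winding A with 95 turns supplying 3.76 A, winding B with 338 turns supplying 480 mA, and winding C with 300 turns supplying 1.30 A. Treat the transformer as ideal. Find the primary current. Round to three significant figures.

V_A = 120 × 95/2298 = 4.9608 V; V_B = 120 × 338/2298 = 17.650 V; V_C = 120 × 300/2298 = 15.666 V.
P_out = V_A I_A + V_B I_B + V_C I_C = 4.9608×3.76 + 17.650×0.480 + 15.666×1.30 = 18.653 + 8.4721 + 20.366 = 47.490 W.
Ideal ⇒ P_in = P_out, so I_p = P_out/V_p = 47.490/120 = 0.396 A.

I_p ≈ 0.396 A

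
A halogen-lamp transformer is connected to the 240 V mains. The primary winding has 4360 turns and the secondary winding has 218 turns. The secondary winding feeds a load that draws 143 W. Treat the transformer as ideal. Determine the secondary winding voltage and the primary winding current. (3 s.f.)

V_s = V_p × N_s/N_p = 240 × 218/4360 = 12.000 V.
I_s = P/V_s = 143/12.000 = 11.917 A.
I_p = I_s × N_s/N_p = 11.917 × 218/4360 = 0.596 A.

V_s ≈ 12.0 V, I_p ≈ 0.596 A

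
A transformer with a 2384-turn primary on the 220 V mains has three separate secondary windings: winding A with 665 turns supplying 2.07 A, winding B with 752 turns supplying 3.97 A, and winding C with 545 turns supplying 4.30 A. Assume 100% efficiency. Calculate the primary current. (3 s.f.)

V_A = 220 × 665/2384 = 61.367 V; V_B = 220 × 752/2384 = 69.396 V; V_C = 220 × 545/2384 = 50.294 V.
P_out = V_A I_A + V_B I_B + V_C I_C = 61.367×2.07 + 69.396×3.97 + 50.294×4.30 = 127.03 + 275.50 + 216.26 = 618.80 W.
Ideal ⇒ P_in = P_out, so I_p = P_out/V_p = 618.80/220 = 2.81 A.

I_p ≈ 2.81 A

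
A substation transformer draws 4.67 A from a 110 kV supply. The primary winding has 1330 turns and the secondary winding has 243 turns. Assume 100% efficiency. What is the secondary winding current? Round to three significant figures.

I_s/I_p = N_p/N_s, so I_s = 4.67 × 1330/243 = 25.6 A.

I_s ≈ 25.6 A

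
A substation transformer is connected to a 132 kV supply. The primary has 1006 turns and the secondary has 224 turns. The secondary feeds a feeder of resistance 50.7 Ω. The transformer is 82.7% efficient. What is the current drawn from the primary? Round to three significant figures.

V_s = 132000 × 224/1006 = 29392 V.
I_s = V_s/R = 29392/50.7 = 579.72 A.
P_out = V_s I_s = 29392 × 579.72 = 1.7039×10^7 W.
P_in = P_out/η = 1.7039×10^7/0.827 = 2.0603×10^7 W.
I_p = P_in/V_p = 2.0603×10^7/132000 = 156 A.

I_p ≈ 156 A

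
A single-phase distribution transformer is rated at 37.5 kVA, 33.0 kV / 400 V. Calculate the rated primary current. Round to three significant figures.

I_p = S/V_p = 37500/33000 = 1.14 A.

I_p ≈ 1.14 A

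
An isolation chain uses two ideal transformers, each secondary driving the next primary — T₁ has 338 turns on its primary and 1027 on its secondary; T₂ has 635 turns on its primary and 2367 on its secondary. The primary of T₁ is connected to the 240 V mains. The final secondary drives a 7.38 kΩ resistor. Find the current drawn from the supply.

Secondary of T₁: V = 240.00 × 1027/338 = 729.23 V.
Secondary of T₂: V = 729.23 × 2367/635 = 2718.3 V.
I_load = 2718.3/7380 = 0.36833 A, so P_out = 2718.3 × 0.36833 = 1001.2 W.
All ideal ⇒ P_in = P_out, so I_supply = 1001.2/240 = 4.17 A.

I_supply ≈ 4.17 A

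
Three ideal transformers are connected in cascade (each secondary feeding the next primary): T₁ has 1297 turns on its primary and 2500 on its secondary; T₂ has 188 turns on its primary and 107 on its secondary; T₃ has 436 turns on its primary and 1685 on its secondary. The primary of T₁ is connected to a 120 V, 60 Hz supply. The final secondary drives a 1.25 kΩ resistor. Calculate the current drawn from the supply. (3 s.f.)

Secondary of T₁: V = 120.00 × 2500/1297 = 231.30 V.
Secondary of T₂: V = 231.30 × 107/188 = 131.65 V.
Secondary of T₃: V = 131.65 × 1685/436 = 508.77 V.
I_load = 508.77/1250 = 0.40702 A, so P_out = 508.77 × 0.40702 = 207.08 W.
All ideal ⇒ P_in = P_out, so I_supply = 207.08/120 = 1.73 A.

I_supply ≈ 1.73 A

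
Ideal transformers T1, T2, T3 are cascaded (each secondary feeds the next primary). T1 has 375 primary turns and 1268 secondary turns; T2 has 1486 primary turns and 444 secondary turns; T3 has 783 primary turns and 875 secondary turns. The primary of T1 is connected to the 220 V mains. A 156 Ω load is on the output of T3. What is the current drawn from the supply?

I_supply ≈ 1.80 A

After T1: V = 220.00 × 1268/375 = 743.89 V.
After T2: V = 743.89 × 444/1486 = 222.27 V.
After T3: V = 222.27 × 875/783 = 248.38 V.
I_load = 248.38/156 = 1.5922 A, so P_out = 248.38 × 1.5922 = 395.47 W.
All ideal ⇒ P_in = P_out, so I_supply = 395.47/220 = 1.80 A.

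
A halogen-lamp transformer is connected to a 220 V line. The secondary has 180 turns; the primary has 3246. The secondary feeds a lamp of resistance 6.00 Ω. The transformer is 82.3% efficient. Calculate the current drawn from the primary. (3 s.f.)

I_p ≈ 0.137 A

V_s = 220 × 180/3246 = 12.200 V.
I_s = V_s/R = 12.200/6.00 = 2.0333 A.
P_out = V_s I_s = 12.200 × 2.0333 = 24.805 W.
P_in = P_out/η = 24.805/0.823 = 30.140 W.
I_p = P_in/V_p = 30.140/220 = 0.137 A.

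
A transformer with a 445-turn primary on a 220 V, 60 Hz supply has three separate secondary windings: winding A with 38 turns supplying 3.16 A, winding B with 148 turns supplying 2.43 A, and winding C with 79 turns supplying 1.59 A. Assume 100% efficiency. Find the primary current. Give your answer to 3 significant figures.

I_p ≈ 1.36 A

V_A = 220 × 38/445 = 18.787 V; V_B = 220 × 148/445 = 73.169 V; V_C = 220 × 79/445 = 39.056 V.
P_out = V_A I_A + V_B I_B + V_C I_C = 18.787×3.16 + 73.169×2.43 + 39.056×1.59 = 59.365 + 177.80 + 62.099 = 299.26 W.
Ideal ⇒ P_in = P_out, so I_p = P_out/V_p = 299.26/220 = 1.36 A.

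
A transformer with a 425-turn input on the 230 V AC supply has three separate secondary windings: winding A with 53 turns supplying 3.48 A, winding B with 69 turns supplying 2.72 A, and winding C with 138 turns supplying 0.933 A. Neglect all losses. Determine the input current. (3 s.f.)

I_in ≈ 1.18 A

V_A = 230 × 53/425 = 28.682 V; V_B = 230 × 69/425 = 37.341 V; V_C = 230 × 138/425 = 74.682 V.
P_out = V_A I_A + V_B I_B + V_C I_C = 28.682×3.48 + 37.341×2.72 + 74.682×0.933 = 99.815 + 101.57 + 69.679 = 271.06 W.
Ideal ⇒ P_in = P_out, so I_in = P_out/V_in = 271.06/230 = 1.18 A.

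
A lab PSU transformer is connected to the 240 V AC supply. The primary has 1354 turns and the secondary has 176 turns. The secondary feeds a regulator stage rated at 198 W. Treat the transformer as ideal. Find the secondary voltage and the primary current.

V_s = V_p × N_s/N_p = 240 × 176/1354 = 31.196 V.
I_s = P/V_s = 198/31.196 = 6.3469 A.
I_p = I_s × N_s/N_p = 6.3469 × 176/1354 = 0.825 A.

V_s ≈ 31.2 V, I_p ≈ 0.825 A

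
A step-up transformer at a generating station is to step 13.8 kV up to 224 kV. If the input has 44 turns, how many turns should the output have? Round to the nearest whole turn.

N_out = 714 turns

N_out/N_in = V_out/V_in, so N_out = 44 × 224000/13800 = 714.2 ≈ 714 turns.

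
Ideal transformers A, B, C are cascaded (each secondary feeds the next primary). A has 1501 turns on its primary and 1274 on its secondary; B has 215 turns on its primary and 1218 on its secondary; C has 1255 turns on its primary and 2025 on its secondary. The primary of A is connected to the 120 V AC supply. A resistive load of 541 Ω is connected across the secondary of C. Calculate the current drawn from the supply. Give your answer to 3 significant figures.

After A: V = 120.00 × 1274/1501 = 101.85 V.
After B: V = 101.85 × 1218/215 = 577.00 V.
After C: V = 577.00 × 2025/1255 = 931.02 V.
I_load = 931.02/541 = 1.7209 A, so P_out = 931.02 × 1.7209 = 1602.2 W.
All ideal ⇒ P_in = P_out, so I_supply = 1602.2/120 = 13.4 A.

I_supply ≈ 13.4 A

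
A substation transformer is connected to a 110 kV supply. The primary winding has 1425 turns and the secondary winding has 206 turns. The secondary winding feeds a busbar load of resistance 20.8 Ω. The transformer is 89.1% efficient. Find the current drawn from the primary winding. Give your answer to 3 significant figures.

V_s = 110000 × 206/1425 = 15902 V.
I_s = V_s/R = 15902/20.8 = 764.51 A.
P_out = V_s I_s = 15902 × 764.51 = 1.2157×10^7 W.
P_in = P_out/η = 1.2157×10^7/0.891 = 1.3644×10^7 W.
I_p = P_in/V_p = 1.3644×10^7/110000 = 124 A.

I_p ≈ 124 A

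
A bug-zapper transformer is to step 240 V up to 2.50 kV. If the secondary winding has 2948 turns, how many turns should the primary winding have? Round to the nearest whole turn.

N_p = 283 turns

N_p/N_s = V_p/V_s, so N_p = 2948 × 240/2500 = 283.0 ≈ 283 turns.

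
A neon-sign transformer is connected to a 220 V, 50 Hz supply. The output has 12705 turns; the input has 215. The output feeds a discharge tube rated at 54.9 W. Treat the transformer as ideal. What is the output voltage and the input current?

V_out = V_in × N_out/N_in = 220 × 12705/215 = 13000 V.
I_out = P/V_out = 54.9/13000 = 0.0042229 A.
I_in = I_out × N_out/N_in = 0.0042229 × 12705/215 = 0.250 A.

V_out ≈ 13000 V, I_in ≈ 0.250 A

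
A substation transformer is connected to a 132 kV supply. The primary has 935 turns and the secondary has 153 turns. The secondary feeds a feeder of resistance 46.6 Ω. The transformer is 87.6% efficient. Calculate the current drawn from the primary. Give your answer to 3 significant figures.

I_p ≈ 86.6 A

V_s = 132000 × 153/935 = 21600 V.
I_s = V_s/R = 21600/46.6 = 463.52 A.
P_out = V_s I_s = 21600 × 463.52 = 1.0012×10^7 W.
P_in = P_out/η = 1.0012×10^7/0.876 = 1.1429×10^7 W.
I_p = P_in/V_p = 1.1429×10^7/132000 = 86.6 A.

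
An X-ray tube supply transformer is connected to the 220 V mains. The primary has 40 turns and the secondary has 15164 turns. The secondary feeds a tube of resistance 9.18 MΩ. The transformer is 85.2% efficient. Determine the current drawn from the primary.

V_s = 220 × 15164/40 = 83402 V.
I_s = V_s/R = 83402/(9.18×10^6) = 0.0090852 A.
P_out = V_s I_s = 83402 × 0.0090852 = 757.72 W.
P_in = P_out/η = 757.72/0.852 = 889.35 W.
I_p = P_in/V_p = 889.35/220 = 4.04 A.

I_p ≈ 4.04 A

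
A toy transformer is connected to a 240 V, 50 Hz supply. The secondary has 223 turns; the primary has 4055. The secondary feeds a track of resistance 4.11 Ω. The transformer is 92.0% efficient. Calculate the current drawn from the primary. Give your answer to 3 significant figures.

I_p ≈ 0.192 A

V_s = 240 × 223/4055 = 13.199 V.
I_s = V_s/R = 13.199/4.11 = 3.2113 A.
P_out = V_s I_s = 13.199 × 3.2113 = 42.385 W.
P_in = P_out/η = 42.385/0.920 = 46.070 W.
I_p = P_in/V_p = 46.070/240 = 0.192 A.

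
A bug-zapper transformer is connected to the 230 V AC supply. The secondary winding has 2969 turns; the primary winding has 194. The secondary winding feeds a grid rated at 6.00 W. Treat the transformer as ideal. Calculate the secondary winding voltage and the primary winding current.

V_s = V_p × N_s/N_p = 230 × 2969/194 = 3519.9 V.
I_s = P/V_s = 6.00/3519.9 = 0.0017046 A.
I_p = I_s × N_s/N_p = 0.0017046 × 2969/194 = 0.0261 A.

V_s ≈ 3520 V, I_p ≈ 0.0261 A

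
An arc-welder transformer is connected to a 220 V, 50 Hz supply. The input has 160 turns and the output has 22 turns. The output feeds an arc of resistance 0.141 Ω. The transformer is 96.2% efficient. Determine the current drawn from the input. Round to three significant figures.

I_in ≈ 30.7 A

V_out = 220 × 22/160 = 30.250 V.
I_out = V_out/R = 30.250/0.141 = 214.54 A.
P_out = V_out I_out = 30.250 × 214.54 = 6489.8 W.
P_in = P_out/η = 6489.8/0.962 = 6746.2 W.
I_in = P_in/V_in = 6746.2/220 = 30.7 A.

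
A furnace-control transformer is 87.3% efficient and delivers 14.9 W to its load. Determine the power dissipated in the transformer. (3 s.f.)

P_in = P_out/η = 14.9/0.873 = 17.0676 W.
P_loss = P_in − P_out = 17.0676 − 14.9 = 2.17 W.

P_loss ≈ 2.17 W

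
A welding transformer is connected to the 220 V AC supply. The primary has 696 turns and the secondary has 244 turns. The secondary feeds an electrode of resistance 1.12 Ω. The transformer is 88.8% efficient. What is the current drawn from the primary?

V_s = 220 × 244/696 = 77.126 V.
I_s = V_s/R = 77.126/1.12 = 68.863 A.
P_out = V_s I_s = 77.126 × 68.863 = 5311.1 W.
P_in = P_out/η = 5311.1/0.888 = 5981.0 W.
I_p = P_in/V_p = 5981.0/220 = 27.2 A.

I_p ≈ 27.2 A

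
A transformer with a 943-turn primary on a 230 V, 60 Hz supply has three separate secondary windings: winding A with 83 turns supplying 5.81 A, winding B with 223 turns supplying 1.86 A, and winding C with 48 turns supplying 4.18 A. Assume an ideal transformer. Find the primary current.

V_A = 230 × 83/943 = 20.244 V; V_B = 230 × 223/943 = 54.390 V; V_C = 230 × 48/943 = 11.707 V.
P_out = V_A I_A + V_B I_B + V_C I_C = 20.244×5.81 + 54.390×1.86 + 11.707×4.18 = 117.62 + 101.17 + 48.937 = 267.72 W.
Ideal ⇒ P_in = P_out, so I_p = P_out/V_p = 267.72/230 = 1.16 A.

I_p ≈ 1.16 A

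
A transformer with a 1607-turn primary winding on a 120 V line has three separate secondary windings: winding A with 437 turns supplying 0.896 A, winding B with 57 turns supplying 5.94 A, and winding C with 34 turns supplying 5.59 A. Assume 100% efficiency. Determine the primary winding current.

V_A = 120 × 437/1607 = 32.632 V; V_B = 120 × 57/1607 = 4.2564 V; V_C = 120 × 34/1607 = 2.5389 V.
P_out = V_A I_A + V_B I_B + V_C I_C = 32.632×0.896 + 4.2564×5.94 + 2.5389×5.59 = 29.238 + 25.283 + 14.192 = 68.714 W.
Ideal ⇒ P_in = P_out, so I_p = P_out/V_p = 68.714/120 = 0.573 A.

I_p ≈ 0.573 A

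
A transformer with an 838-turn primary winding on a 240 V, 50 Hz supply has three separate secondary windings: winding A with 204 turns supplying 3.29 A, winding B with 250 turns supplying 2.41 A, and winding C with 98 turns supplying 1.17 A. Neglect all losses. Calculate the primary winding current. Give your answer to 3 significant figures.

V_A = 240 × 204/838 = 58.425 V; V_B = 240 × 250/838 = 71.599 V; V_C = 240 × 98/838 = 28.067 V.
P_out = V_A I_A + V_B I_B + V_C I_C = 58.425×3.29 + 71.599×2.41 + 28.067×1.17 = 192.22 + 172.55 + 32.838 = 397.61 W.
Ideal ⇒ P_in = P_out, so I_p = P_out/V_p = 397.61/240 = 1.66 A.

I_p ≈ 1.66 A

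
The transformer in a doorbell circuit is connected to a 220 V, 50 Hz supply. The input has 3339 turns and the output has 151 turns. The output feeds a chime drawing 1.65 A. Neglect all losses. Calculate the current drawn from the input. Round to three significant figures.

I_in ≈ 0.0746 A

For an ideal transformer I_in N_in = I_out N_out, so I_in = 1.65 × 151/3339 = 0.0746 A.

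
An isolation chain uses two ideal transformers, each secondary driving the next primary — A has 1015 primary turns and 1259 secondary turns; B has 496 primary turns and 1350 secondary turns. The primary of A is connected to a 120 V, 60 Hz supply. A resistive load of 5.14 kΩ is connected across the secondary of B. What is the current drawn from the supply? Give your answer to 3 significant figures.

I_supply ≈ 0.266 A

Secondary of A: V = 120.00 × 1259/1015 = 148.85 V.
Secondary of B: V = 148.85 × 1350/496 = 405.13 V.
I_load = 405.13/5140 = 0.078819 A, so P_out = 405.13 × 0.078819 = 31.932 W.
All ideal ⇒ P_in = P_out, so I_supply = 31.932/120 = 0.266 A.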